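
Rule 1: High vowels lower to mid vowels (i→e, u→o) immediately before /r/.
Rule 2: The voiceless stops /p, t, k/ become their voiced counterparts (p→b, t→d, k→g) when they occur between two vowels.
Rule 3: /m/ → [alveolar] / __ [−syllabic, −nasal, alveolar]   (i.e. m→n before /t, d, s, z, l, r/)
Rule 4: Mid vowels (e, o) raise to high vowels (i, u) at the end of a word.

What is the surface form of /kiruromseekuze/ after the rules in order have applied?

Rule 1 (pre-rhotic lowering): /i/ is a high vowel immediately before /r/, so it lowers to [e]. /u/ is a high vowel immediately before /r/, so it lowers to [o]. /kiruromseekuze/ → keroromseekuze.
Rule 2 (intervocalic voicing): /k/ is a voiceless stop between vowels /e/ and /u/, so it voices to [g]. /keroromseekuze/ → keroromseeguze.
Rule 3 (nasal place assimilation): /m/ precedes the alveolar consonant /s/, so it assimilates in place to [n]. /keroromseeguze/ → keroronseeguze.
Rule 4 (final vowel raising): /e/ is a mid vowel in word-final position, so it raises to [i]. /keroronseeguze/ → keroronseeguzi.

keroronseeguzi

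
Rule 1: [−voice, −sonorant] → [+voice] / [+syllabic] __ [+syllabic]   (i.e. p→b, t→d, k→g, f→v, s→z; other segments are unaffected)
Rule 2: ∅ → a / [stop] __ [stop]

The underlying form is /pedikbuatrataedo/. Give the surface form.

pedikabuatradaedo

Rule 1 (intervocalic voicing): /t/ is a voiceless obstruent between vowels /a/ and /a/, so it voices to [d]. /pedikbuatrataedo/ → pedikbuatradaedo.
Rule 2 (stop-cluster a-epenthesis): /k/ and /b/ form a stop–stop cluster, so [a] is inserted between them. /pedikbuatradaedo/ → pedikabuatradaedo.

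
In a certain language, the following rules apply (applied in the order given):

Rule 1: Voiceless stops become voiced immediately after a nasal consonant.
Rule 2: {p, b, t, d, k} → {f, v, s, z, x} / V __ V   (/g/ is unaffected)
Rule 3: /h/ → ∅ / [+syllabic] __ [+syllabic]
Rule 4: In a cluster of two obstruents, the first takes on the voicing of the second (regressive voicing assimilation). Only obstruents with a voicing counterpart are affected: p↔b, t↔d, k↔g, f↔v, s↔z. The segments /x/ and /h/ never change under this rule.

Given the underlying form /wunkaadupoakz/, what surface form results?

Rule 1 (post-nasal voicing): /k/ is a voiceless stop immediately after the nasal /n/, so it voices to [g]. /wunkaadupoakz/ → wungaadupoakz.
Rule 2 (intervocalic spirantization): /d/ is a stop between vowels /a/ and /u/, so it spirantizes to the fricative [z]. /p/ is a stop between vowels /u/ and /o/, so it spirantizes to the fricative [f]. /wungaadupoakz/ → wungaazufoakz.
Rule 3 (intervocalic h-deletion): no segment meets the environment; /wungaazufoakz/ is unchanged.
Rule 4 (regressive voicing assimilation): /k/ precedes the voiced obstruent /z/, so it voices to [g] by assimilation. /wungaazufoakz/ → wungaazufoagz.

wungaazufoagz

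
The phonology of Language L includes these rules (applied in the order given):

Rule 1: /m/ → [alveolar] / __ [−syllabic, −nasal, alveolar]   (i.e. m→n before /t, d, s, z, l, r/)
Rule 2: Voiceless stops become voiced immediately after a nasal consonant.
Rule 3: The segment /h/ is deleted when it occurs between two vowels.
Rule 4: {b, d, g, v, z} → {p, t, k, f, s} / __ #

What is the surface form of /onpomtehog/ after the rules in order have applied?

Rule 1 (nasal place assimilation): /m/ precedes the alveolar consonant /t/, so it assimilates in place to [n]. /onpomtehog/ → onpontehog.
Rule 2 (post-nasal voicing): /p/ is a voiceless stop immediately after the nasal /n/, so it voices to [b]. /t/ is a voiceless stop immediately after the nasal /n/, so it voices to [d]. /onpontehog/ → onbondehog.
Rule 3 (intervocalic h-deletion): /h/ occurs between vowels /e/ and /o/, so it deletes. /onbondehog/ → onbondeog.
Rule 4 (final devoicing): /g/ is a voiced obstruent in word-final position, so it devoices to [k]. /onbondeog/ → onbondeok.

onbondeok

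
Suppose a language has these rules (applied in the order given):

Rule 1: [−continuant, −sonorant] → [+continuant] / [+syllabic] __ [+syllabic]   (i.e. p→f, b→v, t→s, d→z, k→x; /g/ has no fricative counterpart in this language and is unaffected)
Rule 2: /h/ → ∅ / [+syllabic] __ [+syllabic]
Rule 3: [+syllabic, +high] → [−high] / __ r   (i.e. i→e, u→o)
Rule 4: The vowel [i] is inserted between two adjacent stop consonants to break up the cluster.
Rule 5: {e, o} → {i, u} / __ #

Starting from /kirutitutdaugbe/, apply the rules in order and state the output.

Rule 1 (intervocalic spirantization): /t/ is a stop between vowels /u/ and /i/, so it spirantizes to the fricative [s]. /t/ is a stop between vowels /i/ and /u/, so it spirantizes to the fricative [s]. /kirutitutdaugbe/ → kirusisutdaugbe.
Rule 2 (intervocalic h-deletion): no segment meets the environment; /kirusisutdaugbe/ is unchanged.
Rule 3 (pre-rhotic lowering): /i/ is a high vowel immediately before /r/, so it lowers to [e]. /kirusisutdaugbe/ → kerusisutdaugbe.
Rule 4 (stop-cluster i-epenthesis): /t/ and /d/ form a stop–stop cluster, so [i] is inserted between them. /g/ and /b/ form a stop–stop cluster, so [i] is inserted between them. /kerusisutdaugbe/ → kerusisutidaugibe.
Rule 5 (final vowel raising): /e/ is a mid vowel in word-final position, so it raises to [i]. /kerusisutidaugibe/ → kerusisutidaugibi.

kerusisutidaugibi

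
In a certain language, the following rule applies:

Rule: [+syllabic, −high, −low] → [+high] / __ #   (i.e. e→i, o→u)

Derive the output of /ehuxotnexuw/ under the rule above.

ehuxotnexuw

No segment of /ehuxotnexuw/ meets the structural description of the rule, so the form surfaces unchanged.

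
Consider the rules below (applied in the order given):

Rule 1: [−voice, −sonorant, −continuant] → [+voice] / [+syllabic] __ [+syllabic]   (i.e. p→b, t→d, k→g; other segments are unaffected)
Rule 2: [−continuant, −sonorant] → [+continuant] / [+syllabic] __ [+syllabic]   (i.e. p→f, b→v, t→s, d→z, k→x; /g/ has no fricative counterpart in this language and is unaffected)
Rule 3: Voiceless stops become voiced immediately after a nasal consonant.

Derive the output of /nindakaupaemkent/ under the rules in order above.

nindagauvaemgend

Rule 1 (intervocalic voicing): /k/ is a voiceless stop between vowels /a/ and /a/, so it voices to [g]. /p/ is a voiceless stop between vowels /u/ and /a/, so it voices to [b]. /nindakaupaemkent/ → nindagaubaemkent.
Rule 2 (intervocalic spirantization): /b/ is a stop between vowels /u/ and /a/, so it spirantizes to the fricative [v]. /nindagaubaemkent/ → nindagauvaemkent.
Rule 3 (post-nasal voicing): /k/ is a voiceless stop immediately after the nasal /m/, so it voices to [g]. /t/ is a voiceless stop immediately after the nasal /n/, so it voices to [d]. /nindagauvaemkent/ → nindagauvaemgend.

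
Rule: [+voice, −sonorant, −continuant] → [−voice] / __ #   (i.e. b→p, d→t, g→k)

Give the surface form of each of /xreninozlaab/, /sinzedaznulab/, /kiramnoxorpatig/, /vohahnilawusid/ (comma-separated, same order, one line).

xreninozlaap, sinzedaznulap, kiramnoxorpatik, vohahnilawusit

/xreninozlaab/: /b/ is a voiced stop in word-final position, so it devoices to [p]. → [xreninozlaap].
/sinzedaznulab/: /b/ is a voiced stop in word-final position, so it devoices to [p]. → [sinzedaznulap].
/kiramnoxorpatig/: /g/ is a voiced stop in word-final position, so it devoices to [k]. → [kiramnoxorpatik].
/vohahnilawusid/: /d/ is a voiced stop in word-final position, so it devoices to [t]. → [vohahnilawusit].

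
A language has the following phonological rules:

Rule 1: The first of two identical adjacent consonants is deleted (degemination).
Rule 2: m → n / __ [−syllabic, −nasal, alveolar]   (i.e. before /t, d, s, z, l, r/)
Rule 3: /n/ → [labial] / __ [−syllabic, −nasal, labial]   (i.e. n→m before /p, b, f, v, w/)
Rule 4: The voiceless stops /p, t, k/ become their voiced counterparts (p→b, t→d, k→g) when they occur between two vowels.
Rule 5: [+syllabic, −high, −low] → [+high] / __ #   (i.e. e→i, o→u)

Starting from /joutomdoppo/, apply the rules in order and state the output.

Rule 1 (degemination): /pp/ is a geminate; the first /p/ deletes. /joutomdoppo/ → joutomdopo.
Rule 2 (nasal place assimilation): /m/ precedes the alveolar consonant /d/, so it assimilates in place to [n]. /joutomdopo/ → joutondopo.
Rule 3 (nasal place assimilation): no segment meets the environment; /joutondopo/ is unchanged.
Rule 4 (intervocalic voicing): /t/ is a voiceless stop between vowels /u/ and /o/, so it voices to [d]. /p/ is a voiceless stop between vowels /o/ and /o/, so it voices to [b]. /joutondopo/ → joudondobo.
Rule 5 (final vowel raising): /o/ is a mid vowel in word-final position, so it raises to [u]. /joudondobo/ → joudondobu.

joudondobu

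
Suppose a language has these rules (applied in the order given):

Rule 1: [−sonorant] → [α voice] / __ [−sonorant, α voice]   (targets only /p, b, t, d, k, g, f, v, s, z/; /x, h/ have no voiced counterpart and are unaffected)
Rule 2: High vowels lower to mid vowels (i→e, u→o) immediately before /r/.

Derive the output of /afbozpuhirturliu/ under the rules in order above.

Rule 1 (regressive voicing assimilation): /f/ precedes the voiced obstruent /b/, so it voices to [v] by assimilation. /z/ precedes the voiceless obstruent /p/, so it devoices to [s] by assimilation. /afbozpuhirturliu/ → avbospuhirturliu.
Rule 2 (pre-rhotic lowering): /i/ is a high vowel immediately before /r/, so it lowers to [e]. /u/ is a high vowel immediately before /r/, so it lowers to [o]. /avbospuhirturliu/ → avbospuhertorliu.

avbospuhertorliu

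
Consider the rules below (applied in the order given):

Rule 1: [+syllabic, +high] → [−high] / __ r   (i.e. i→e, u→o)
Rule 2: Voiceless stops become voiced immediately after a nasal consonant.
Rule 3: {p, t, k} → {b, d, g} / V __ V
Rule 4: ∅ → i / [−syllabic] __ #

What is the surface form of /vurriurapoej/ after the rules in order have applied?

Rule 1 (pre-rhotic lowering): /u/ is a high vowel immediately before /r/, so it lowers to [o]. /u/ is a high vowel immediately before /r/, so it lowers to [o]. /vurriurapoej/ → vorriorapoej.
Rule 2 (post-nasal voicing): no segment meets the environment; /vorriorapoej/ is unchanged.
Rule 3 (intervocalic voicing): /p/ is a voiceless stop between vowels /a/ and /o/, so it voices to [b]. /vorriorapoej/ → vorrioraboej.
Rule 4 (final i-epenthesis): the form ends in the consonant /j/, so [i] is inserted word-finally. /vorrioraboej/ → vorrioraboeji.

vorrioraboeji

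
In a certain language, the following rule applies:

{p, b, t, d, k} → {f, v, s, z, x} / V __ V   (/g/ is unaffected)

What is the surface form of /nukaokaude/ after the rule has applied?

/k/ is a stop between vowels /u/ and /a/, so it spirantizes to the fricative [x].
/k/ is a stop between vowels /o/ and /a/, so it spirantizes to the fricative [x].
/d/ is a stop between vowels /u/ and /e/, so it spirantizes to the fricative [z].
Surface form: [nuxaoxauze].

nuxaoxauze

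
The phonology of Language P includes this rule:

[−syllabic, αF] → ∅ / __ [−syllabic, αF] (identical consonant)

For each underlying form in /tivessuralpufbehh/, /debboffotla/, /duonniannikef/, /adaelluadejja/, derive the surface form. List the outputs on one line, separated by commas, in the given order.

tivesuralpufbeh, debofotla, duonianikef, adaeluadeja

/tivessuralpufbehh/: /ss/ is a geminate; the first /s/ deletes. /hh/ is a geminate; the first /h/ deletes. → [tivesuralpufbeh].
/debboffotla/: /bb/ is a geminate; the first /b/ deletes. /ff/ is a geminate; the first /f/ deletes. → [debofotla].
/duonniannikef/: /nn/ is a geminate; the first /n/ deletes. /nn/ is a geminate; the first /n/ deletes. → [duonianikef].
/adaelluadejja/: /ll/ is a geminate; the first /l/ deletes. /jj/ is a geminate; the first /j/ deletes. → [adaeluadeja].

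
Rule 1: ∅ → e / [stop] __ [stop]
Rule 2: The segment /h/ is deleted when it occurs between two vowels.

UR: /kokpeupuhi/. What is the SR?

Rule 1 (stop-cluster e-epenthesis): /k/ and /p/ form a stop–stop cluster, so [e] is inserted between them. /kokpeupuhi/ → kokepeupuhi.
Rule 2 (intervocalic h-deletion): /h/ occurs between vowels /u/ and /i/, so it deletes. /kokepeupuhi/ → kokepeupui.

kokepeupui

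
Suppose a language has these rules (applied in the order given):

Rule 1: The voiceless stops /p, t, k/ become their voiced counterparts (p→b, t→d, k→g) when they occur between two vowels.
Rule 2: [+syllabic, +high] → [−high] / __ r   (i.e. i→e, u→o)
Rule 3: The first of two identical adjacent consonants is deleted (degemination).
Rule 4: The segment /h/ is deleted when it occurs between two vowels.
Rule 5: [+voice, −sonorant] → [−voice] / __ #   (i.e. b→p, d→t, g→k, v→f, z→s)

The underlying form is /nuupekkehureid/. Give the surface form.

nuubekeoreit

Rule 1 (intervocalic voicing): /p/ is a voiceless stop between vowels /u/ and /e/, so it voices to [b]. /nuupekkehureid/ → nuubekkehureid.
Rule 2 (pre-rhotic lowering): /u/ is a high vowel immediately before /r/, so it lowers to [o]. /nuubekkehureid/ → nuubekkehoreid.
Rule 3 (degemination): /kk/ is a geminate; the first /k/ deletes. /nuubekkehoreid/ → nuubekehoreid.
Rule 4 (intervocalic h-deletion): /h/ occurs between vowels /e/ and /o/, so it deletes. /nuubekehoreid/ → nuubekeoreid.
Rule 5 (final devoicing): /d/ is a voiced obstruent in word-final position, so it devoices to [t]. /nuubekeoreid/ → nuubekeoreit.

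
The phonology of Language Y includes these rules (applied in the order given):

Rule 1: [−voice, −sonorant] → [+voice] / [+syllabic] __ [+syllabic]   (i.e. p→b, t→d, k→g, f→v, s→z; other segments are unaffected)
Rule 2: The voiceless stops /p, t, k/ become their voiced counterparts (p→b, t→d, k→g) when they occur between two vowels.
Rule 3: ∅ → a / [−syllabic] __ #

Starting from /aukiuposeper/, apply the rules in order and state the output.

Rule 1 (intervocalic voicing): /k/ is a voiceless obstruent between vowels /u/ and /i/, so it voices to [g]. /p/ is a voiceless obstruent between vowels /u/ and /o/, so it voices to [b]. /s/ is a voiceless obstruent between vowels /o/ and /e/, so it voices to [z]. /p/ is a voiceless obstruent between vowels /e/ and /e/, so it voices to [b]. /aukiuposeper/ → augiubozeber.
Rule 2 (intervocalic voicing): no segment meets the environment; /augiubozeber/ is unchanged.
Rule 3 (final a-epenthesis): the form ends in the consonant /r/, so [a] is inserted word-finally. /augiubozeber/ → augiubozebera.

augiubozebera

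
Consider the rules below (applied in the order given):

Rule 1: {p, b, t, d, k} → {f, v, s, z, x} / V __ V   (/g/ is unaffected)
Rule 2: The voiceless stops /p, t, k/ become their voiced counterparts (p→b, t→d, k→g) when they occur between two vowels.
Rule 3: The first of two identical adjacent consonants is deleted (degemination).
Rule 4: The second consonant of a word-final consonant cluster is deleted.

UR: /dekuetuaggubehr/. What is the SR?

dexuesuaguveh

Rule 1 (intervocalic spirantization): /k/ is a stop between vowels /e/ and /u/, so it spirantizes to the fricative [x]. /t/ is a stop between vowels /e/ and /u/, so it spirantizes to the fricative [s]. /b/ is a stop between vowels /u/ and /e/, so it spirantizes to the fricative [v]. /dekuetuaggubehr/ → dexuesuagguvehr.
Rule 2 (intervocalic voicing): no segment meets the environment; /dexuesuagguvehr/ is unchanged.
Rule 3 (degemination): /gg/ is a geminate; the first /g/ deletes. /dexuesuagguvehr/ → dexuesuaguvehr.
Rule 4 (final cluster simplification): /r/ is the second consonant of a word-final cluster /hr/, so it deletes. /dexuesuaguvehr/ → dexuesuaguveh.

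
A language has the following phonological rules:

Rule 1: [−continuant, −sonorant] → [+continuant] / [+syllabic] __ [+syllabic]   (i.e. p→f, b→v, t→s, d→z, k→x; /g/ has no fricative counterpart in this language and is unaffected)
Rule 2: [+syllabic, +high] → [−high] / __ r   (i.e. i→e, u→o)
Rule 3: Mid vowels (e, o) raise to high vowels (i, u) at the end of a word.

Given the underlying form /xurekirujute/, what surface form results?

xorexerujusi

Rule 1 (intervocalic spirantization): /k/ is a stop between vowels /e/ and /i/, so it spirantizes to the fricative [x]. /t/ is a stop between vowels /u/ and /e/, so it spirantizes to the fricative [s]. /xurekirujute/ → xurexirujuse.
Rule 2 (pre-rhotic lowering): /u/ is a high vowel immediately before /r/, so it lowers to [o]. /i/ is a high vowel immediately before /r/, so it lowers to [e]. /xurexirujuse/ → xorexerujuse.
Rule 3 (final vowel raising): /e/ is a mid vowel in word-final position, so it raises to [i]. /xorexerujuse/ → xorexerujusi.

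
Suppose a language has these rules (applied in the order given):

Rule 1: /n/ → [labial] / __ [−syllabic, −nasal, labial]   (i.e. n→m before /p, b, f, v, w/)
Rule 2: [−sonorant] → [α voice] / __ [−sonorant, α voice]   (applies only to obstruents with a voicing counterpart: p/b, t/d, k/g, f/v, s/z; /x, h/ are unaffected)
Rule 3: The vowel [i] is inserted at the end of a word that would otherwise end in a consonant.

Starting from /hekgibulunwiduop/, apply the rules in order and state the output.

heggibulumwiduopi

Rule 1 (nasal place assimilation): /n/ precedes the labial consonant /w/, so it assimilates in place to [m]. /hekgibulunwiduop/ → hekgibulumwiduop.
Rule 2 (regressive voicing assimilation): /k/ precedes the voiced obstruent /g/, so it voices to [g] by assimilation. /hekgibulumwiduop/ → heggibulumwiduop.
Rule 3 (final i-epenthesis): the form ends in the consonant /p/, so [i] is inserted word-finally. /heggibulumwiduop/ → heggibulumwiduopi.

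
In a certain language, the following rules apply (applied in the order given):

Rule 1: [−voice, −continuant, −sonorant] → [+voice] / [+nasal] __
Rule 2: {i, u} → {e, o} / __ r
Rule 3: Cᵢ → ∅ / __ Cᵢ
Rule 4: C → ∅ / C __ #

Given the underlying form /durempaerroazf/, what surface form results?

dorembaeroaz

Rule 1 (post-nasal voicing): /p/ is a voiceless stop immediately after the nasal /m/, so it voices to [b]. /durempaerroazf/ → durembaerroazf.
Rule 2 (pre-rhotic lowering): /u/ is a high vowel immediately before /r/, so it lowers to [o]. /durembaerroazf/ → dorembaerroazf.
Rule 3 (degemination): /rr/ is a geminate; the first /r/ deletes. /dorembaerroazf/ → dorembaeroazf.
Rule 4 (final cluster simplification): /f/ is the second consonant of a word-final cluster /zf/, so it deletes. /dorembaeroazf/ → dorembaeroaz.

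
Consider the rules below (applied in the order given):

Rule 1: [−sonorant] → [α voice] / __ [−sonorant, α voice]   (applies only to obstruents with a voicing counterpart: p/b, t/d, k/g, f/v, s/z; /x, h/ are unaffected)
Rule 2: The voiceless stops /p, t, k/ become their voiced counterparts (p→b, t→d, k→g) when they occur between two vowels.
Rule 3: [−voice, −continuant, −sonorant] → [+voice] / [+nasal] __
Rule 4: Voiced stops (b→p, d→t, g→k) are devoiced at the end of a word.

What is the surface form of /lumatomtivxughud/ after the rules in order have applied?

lumadomdifxukhut

Rule 1 (regressive voicing assimilation): /v/ precedes the voiceless obstruent /x/, so it devoices to [f] by assimilation. /g/ precedes the voiceless obstruent /h/, so it devoices to [k] by assimilation. /lumatomtivxughud/ → lumatomtifxukhud.
Rule 2 (intervocalic voicing): /t/ is a voiceless stop between vowels /a/ and /o/, so it voices to [d]. /lumatomtifxukhud/ → lumadomtifxukhud.
Rule 3 (post-nasal voicing): /t/ is a voiceless stop immediately after the nasal /m/, so it voices to [d]. /lumadomtifxukhud/ → lumadomdifxukhud.
Rule 4 (final devoicing): /d/ is a voiced stop in word-final position, so it devoices to [t]. /lumadomdifxukhud/ → lumadomdifxukhut.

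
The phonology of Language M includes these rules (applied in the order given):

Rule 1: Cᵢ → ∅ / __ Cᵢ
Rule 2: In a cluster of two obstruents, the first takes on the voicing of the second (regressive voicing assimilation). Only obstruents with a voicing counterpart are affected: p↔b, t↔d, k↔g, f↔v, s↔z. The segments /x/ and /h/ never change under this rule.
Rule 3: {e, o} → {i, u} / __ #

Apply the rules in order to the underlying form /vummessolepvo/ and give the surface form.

Rule 1 (degemination): /mm/ is a geminate; the first /m/ deletes. /ss/ is a geminate; the first /s/ deletes. /vummessolepvo/ → vumesolepvo.
Rule 2 (regressive voicing assimilation): /p/ precedes the voiced obstruent /v/, so it voices to [b] by assimilation. /vumesolepvo/ → vumesolebvo.
Rule 3 (final vowel raising): /o/ is a mid vowel in word-final position, so it raises to [u]. /vumesolebvo/ → vumesolebvu.

vumesolebvu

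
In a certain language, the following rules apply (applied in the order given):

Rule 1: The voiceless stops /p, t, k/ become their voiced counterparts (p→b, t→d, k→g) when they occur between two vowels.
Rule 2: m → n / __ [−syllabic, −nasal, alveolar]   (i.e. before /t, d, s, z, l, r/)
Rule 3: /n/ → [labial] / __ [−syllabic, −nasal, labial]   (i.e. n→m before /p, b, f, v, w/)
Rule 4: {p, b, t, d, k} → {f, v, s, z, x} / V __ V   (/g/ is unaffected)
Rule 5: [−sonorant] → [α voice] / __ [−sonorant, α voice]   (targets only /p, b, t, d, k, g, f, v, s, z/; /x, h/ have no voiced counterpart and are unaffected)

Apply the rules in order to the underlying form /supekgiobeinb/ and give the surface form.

Rule 1 (intervocalic voicing): /p/ is a voiceless stop between vowels /u/ and /e/, so it voices to [b]. /supekgiobeinb/ → subekgiobeinb.
Rule 2 (nasal place assimilation): no segment meets the environment; /subekgiobeinb/ is unchanged.
Rule 3 (nasal place assimilation): /n/ precedes the labial consonant /b/, so it assimilates in place to [m]. /subekgiobeinb/ → subekgiobeimb.
Rule 4 (intervocalic spirantization): /b/ is a stop between vowels /u/ and /e/, so it spirantizes to the fricative [v]. /b/ is a stop between vowels /o/ and /e/, so it spirantizes to the fricative [v]. /subekgiobeimb/ → suvekgioveimb.
Rule 5 (regressive voicing assimilation): /k/ precedes the voiced obstruent /g/, so it voices to [g] by assimilation. /suvekgioveimb/ → suveggioveimb.

suveggioveimb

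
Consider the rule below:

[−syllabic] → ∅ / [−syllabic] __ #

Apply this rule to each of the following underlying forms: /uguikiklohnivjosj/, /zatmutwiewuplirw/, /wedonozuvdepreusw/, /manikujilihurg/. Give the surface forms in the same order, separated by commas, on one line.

/uguikiklohnivjosj/: /j/ is the second consonant of a word-final cluster /sj/, so it deletes. → [uguikiklohnivjos].
/zatmutwiewuplirw/: /w/ is the second consonant of a word-final cluster /rw/, so it deletes. → [zatmutwiewuplir].
/wedonozuvdepreusw/: /w/ is the second consonant of a word-final cluster /sw/, so it deletes. → [wedonozuvdepreus].
/manikujilihurg/: /g/ is the second consonant of a word-final cluster /rg/, so it deletes. → [manikujilihur].

uguikiklohnivjos, zatmutwiewuplir, wedonozuvdepreus, manikujilihur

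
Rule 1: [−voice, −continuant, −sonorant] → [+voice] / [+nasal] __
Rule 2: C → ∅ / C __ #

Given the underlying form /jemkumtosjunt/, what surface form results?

jemgumdosjun

Rule 1 (post-nasal voicing): /k/ is a voiceless stop immediately after the nasal /m/, so it voices to [g]. /t/ is a voiceless stop immediately after the nasal /m/, so it voices to [d]. /t/ is a voiceless stop immediately after the nasal /n/, so it voices to [d]. /jemkumtosjunt/ → jemgumdosjund.
Rule 2 (final cluster simplification): /d/ is the second consonant of a word-final cluster /nd/, so it deletes. /jemgumdosjund/ → jemgumdosjun.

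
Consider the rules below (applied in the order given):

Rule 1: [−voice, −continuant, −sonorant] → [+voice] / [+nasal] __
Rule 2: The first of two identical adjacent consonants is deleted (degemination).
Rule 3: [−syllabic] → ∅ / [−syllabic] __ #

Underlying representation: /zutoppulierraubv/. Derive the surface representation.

Rule 1 (post-nasal voicing): no segment meets the environment; /zutoppulierraubv/ is unchanged.
Rule 2 (degemination): /pp/ is a geminate; the first /p/ deletes. /rr/ is a geminate; the first /r/ deletes. /zutoppulierraubv/ → zutopulieraubv.
Rule 3 (final cluster simplification): /v/ is the second consonant of a word-final cluster /bv/, so it deletes. /zutopulieraubv/ → zutopulieraub.

zutopulieraub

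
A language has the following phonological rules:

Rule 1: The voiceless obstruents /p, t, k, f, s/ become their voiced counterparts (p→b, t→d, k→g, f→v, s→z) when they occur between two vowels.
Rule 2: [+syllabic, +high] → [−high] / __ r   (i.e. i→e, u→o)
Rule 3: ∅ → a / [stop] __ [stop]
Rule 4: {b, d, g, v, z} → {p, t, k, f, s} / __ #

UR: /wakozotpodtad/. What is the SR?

Rule 1 (intervocalic voicing): /k/ is a voiceless obstruent between vowels /a/ and /o/, so it voices to [g]. /wakozotpodtad/ → wagozotpodtad.
Rule 2 (pre-rhotic lowering): no segment meets the environment; /wagozotpodtad/ is unchanged.
Rule 3 (stop-cluster a-epenthesis): /t/ and /p/ form a stop–stop cluster, so [a] is inserted between them. /d/ and /t/ form a stop–stop cluster, so [a] is inserted between them. /wagozotpodtad/ → wagozotapodatad.
Rule 4 (final devoicing): /d/ is a voiced obstruent in word-final position, so it devoices to [t]. /wagozotapodatad/ → wagozotapodatat.

wagozotapodatat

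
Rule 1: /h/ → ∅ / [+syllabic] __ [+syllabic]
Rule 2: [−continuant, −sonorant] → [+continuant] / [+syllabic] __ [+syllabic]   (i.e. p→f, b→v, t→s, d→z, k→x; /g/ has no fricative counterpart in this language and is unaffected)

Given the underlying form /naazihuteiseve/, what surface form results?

Rule 1 (intervocalic h-deletion): /h/ occurs between vowels /i/ and /u/, so it deletes. /naazihuteiseve/ → naaziuteiseve.
Rule 2 (intervocalic spirantization): /t/ is a stop between vowels /u/ and /e/, so it spirantizes to the fricative [s]. /naaziuteiseve/ → naaziuseiseve.

naaziuseiseve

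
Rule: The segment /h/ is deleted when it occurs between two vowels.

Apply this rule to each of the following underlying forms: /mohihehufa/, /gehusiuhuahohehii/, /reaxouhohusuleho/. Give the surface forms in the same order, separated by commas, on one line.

/mohihehufa/: /h/ occurs between vowels /o/ and /i/, so it deletes. /h/ occurs between vowels /i/ and /e/, so it deletes. /h/ occurs between vowels /e/ and /u/, so it deletes. → [moieufa].
/gehusiuhuahohehii/: /h/ occurs between vowels /e/ and /u/, so it deletes. /h/ occurs between vowels /u/ and /u/, so it deletes. /h/ occurs between vowels /a/ and /o/, so it deletes. /h/ occurs between vowels /o/ and /e/, so it deletes. /h/ occurs between vowels /e/ and /i/, so it deletes. → [geusiuuaoeii].
/reaxouhohusuleho/: /h/ occurs between vowels /u/ and /o/, so it deletes. /h/ occurs between vowels /o/ and /u/, so it deletes. /h/ occurs between vowels /e/ and /o/, so it deletes. → [reaxouousuleo].

moieufa, geusiuuaoeii, reaxouousuleo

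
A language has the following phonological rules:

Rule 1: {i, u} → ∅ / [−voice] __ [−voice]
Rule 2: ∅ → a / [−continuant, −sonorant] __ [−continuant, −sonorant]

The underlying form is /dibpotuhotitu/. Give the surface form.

dibapothotatu

Rule 1 (high vowel syncope): /u/ is a high vowel flanked by voiceless consonants /t/ and /h/, so it deletes. /i/ is a high vowel flanked by voiceless consonants /t/ and /t/, so it deletes. /dibpotuhotitu/ → dibpothottu.
Rule 2 (stop-cluster a-epenthesis): /b/ and /p/ form a stop–stop cluster, so [a] is inserted between them. /t/ and /t/ form a stop–stop cluster, so [a] is inserted between them. /dibpothottu/ → dibapothotatu.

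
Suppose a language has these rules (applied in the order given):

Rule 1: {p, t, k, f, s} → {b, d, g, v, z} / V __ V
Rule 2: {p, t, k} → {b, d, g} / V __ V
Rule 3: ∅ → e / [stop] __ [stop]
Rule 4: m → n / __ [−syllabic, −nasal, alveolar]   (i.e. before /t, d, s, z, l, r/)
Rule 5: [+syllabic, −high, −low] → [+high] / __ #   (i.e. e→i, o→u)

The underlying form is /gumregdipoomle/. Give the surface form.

gunregediboonli

Rule 1 (intervocalic voicing): /p/ is a voiceless obstruent between vowels /i/ and /o/, so it voices to [b]. /gumregdipoomle/ → gumregdiboomle.
Rule 2 (intervocalic voicing): no segment meets the environment; /gumregdiboomle/ is unchanged.
Rule 3 (stop-cluster e-epenthesis): /g/ and /d/ form a stop–stop cluster, so [e] is inserted between them. /gumregdiboomle/ → gumregediboomle.
Rule 4 (nasal place assimilation): /m/ precedes the alveolar consonant /r/, so it assimilates in place to [n]. /m/ precedes the alveolar consonant /l/, so it assimilates in place to [n]. /gumregediboomle/ → gunregediboonle.
Rule 5 (final vowel raising): /e/ is a mid vowel in word-final position, so it raises to [i]. /gunregediboonle/ → gunregediboonli.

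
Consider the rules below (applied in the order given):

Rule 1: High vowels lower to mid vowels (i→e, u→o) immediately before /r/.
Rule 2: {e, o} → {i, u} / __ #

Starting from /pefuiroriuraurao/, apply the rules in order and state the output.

Rule 1 (pre-rhotic lowering): /i/ is a high vowel immediately before /r/, so it lowers to [e]. /u/ is a high vowel immediately before /r/, so it lowers to [o]. /u/ is a high vowel immediately before /r/, so it lowers to [o]. /pefuiroriuraurao/ → pefuerorioraorao.
Rule 2 (final vowel raising): /o/ is a mid vowel in word-final position, so it raises to [u]. /pefuerorioraorao/ → pefuerorioraorau.

pefuerorioraorau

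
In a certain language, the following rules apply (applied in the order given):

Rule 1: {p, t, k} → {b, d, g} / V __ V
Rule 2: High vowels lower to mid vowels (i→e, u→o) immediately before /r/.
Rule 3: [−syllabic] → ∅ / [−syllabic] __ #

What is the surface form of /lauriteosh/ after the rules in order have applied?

Rule 1 (intervocalic voicing): /t/ is a voiceless stop between vowels /i/ and /e/, so it voices to [d]. /lauriteosh/ → laurideosh.
Rule 2 (pre-rhotic lowering): /u/ is a high vowel immediately before /r/, so it lowers to [o]. /laurideosh/ → laorideosh.
Rule 3 (final cluster simplification): /h/ is the second consonant of a word-final cluster /sh/, so it deletes. /laorideosh/ → laorideos.

laorideos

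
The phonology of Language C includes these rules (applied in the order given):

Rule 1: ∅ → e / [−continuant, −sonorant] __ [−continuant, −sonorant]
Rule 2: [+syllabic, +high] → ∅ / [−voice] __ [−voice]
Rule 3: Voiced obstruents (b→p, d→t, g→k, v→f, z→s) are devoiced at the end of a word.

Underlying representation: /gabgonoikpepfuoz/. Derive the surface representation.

Rule 1 (stop-cluster e-epenthesis): /b/ and /g/ form a stop–stop cluster, so [e] is inserted between them. /k/ and /p/ form a stop–stop cluster, so [e] is inserted between them. /gabgonoikpepfuoz/ → gabegonoikepepfuoz.
Rule 2 (high vowel syncope): no segment meets the environment; /gabegonoikepepfuoz/ is unchanged.
Rule 3 (final devoicing): /z/ is a voiced obstruent in word-final position, so it devoices to [s]. /gabegonoikepepfuoz/ → gabegonoikepepfuos.

gabegonoikepepfuos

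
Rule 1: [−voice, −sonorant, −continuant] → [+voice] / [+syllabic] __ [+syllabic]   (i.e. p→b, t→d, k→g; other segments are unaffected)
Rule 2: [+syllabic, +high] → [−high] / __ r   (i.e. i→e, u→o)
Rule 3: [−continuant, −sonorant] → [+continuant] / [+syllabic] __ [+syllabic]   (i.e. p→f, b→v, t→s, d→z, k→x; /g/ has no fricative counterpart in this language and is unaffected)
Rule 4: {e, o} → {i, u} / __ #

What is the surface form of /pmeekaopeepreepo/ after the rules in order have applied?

pmeegaoveepreevu

Rule 1 (intervocalic voicing): /k/ is a voiceless stop between vowels /e/ and /a/, so it voices to [g]. /p/ is a voiceless stop between vowels /o/ and /e/, so it voices to [b]. /p/ is a voiceless stop between vowels /e/ and /o/, so it voices to [b]. /pmeekaopeepreepo/ → pmeegaobeepreebo.
Rule 2 (pre-rhotic lowering): no segment meets the environment; /pmeegaobeepreebo/ is unchanged.
Rule 3 (intervocalic spirantization): /b/ is a stop between vowels /o/ and /e/, so it spirantizes to the fricative [v]. /b/ is a stop between vowels /e/ and /o/, so it spirantizes to the fricative [v]. /pmeegaobeepreebo/ → pmeegaoveepreevo.
Rule 4 (final vowel raising): /o/ is a mid vowel in word-final position, so it raises to [u]. /pmeegaoveepreevo/ → pmeegaoveepreevu.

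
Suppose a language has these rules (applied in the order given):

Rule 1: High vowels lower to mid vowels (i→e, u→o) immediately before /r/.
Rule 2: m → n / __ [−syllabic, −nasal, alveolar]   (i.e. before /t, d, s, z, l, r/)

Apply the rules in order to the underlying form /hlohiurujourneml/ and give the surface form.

hlohiorujoornenl

Rule 1 (pre-rhotic lowering): /u/ is a high vowel immediately before /r/, so it lowers to [o]. /u/ is a high vowel immediately before /r/, so it lowers to [o]. /hlohiurujourneml/ → hlohiorujoorneml.
Rule 2 (nasal place assimilation): /m/ precedes the alveolar consonant /l/, so it assimilates in place to [n]. /hlohiorujoorneml/ → hlohiorujoornenl.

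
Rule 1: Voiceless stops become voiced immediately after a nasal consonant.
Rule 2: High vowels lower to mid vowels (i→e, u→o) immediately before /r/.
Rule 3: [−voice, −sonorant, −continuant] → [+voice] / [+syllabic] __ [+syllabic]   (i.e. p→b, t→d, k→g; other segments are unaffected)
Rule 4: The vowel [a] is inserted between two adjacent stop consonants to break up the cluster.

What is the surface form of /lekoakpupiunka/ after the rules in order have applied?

Rule 1 (post-nasal voicing): /k/ is a voiceless stop immediately after the nasal /n/, so it voices to [g]. /lekoakpupiunka/ → lekoakpupiunga.
Rule 2 (pre-rhotic lowering): no segment meets the environment; /lekoakpupiunga/ is unchanged.
Rule 3 (intervocalic voicing): /k/ is a voiceless stop between vowels /e/ and /o/, so it voices to [g]. /p/ is a voiceless stop between vowels /u/ and /i/, so it voices to [b]. /lekoakpupiunga/ → legoakpubiunga.
Rule 4 (stop-cluster a-epenthesis): /k/ and /p/ form a stop–stop cluster, so [a] is inserted between them. /legoakpubiunga/ → legoakapubiunga.

legoakapubiunga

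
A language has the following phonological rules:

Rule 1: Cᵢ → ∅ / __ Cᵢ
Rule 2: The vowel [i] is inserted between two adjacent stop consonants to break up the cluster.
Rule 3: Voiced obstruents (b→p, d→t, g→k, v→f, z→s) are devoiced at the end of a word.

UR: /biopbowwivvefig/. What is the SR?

Rule 1 (degemination): /ww/ is a geminate; the first /w/ deletes. /vv/ is a geminate; the first /v/ deletes. /biopbowwivvefig/ → biopbowivefig.
Rule 2 (stop-cluster i-epenthesis): /p/ and /b/ form a stop–stop cluster, so [i] is inserted between them. /biopbowivefig/ → biopibowivefig.
Rule 3 (final devoicing): /g/ is a voiced obstruent in word-final position, so it devoices to [k]. /biopibowivefig/ → biopibowivefik.

biopibowivefik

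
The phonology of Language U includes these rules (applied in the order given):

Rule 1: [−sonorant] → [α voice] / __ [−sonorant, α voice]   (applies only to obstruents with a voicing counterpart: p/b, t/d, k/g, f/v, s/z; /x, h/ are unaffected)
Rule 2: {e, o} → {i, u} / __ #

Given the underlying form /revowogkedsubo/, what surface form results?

Rule 1 (regressive voicing assimilation): /g/ precedes the voiceless obstruent /k/, so it devoices to [k] by assimilation. /d/ precedes the voiceless obstruent /s/, so it devoices to [t] by assimilation. /revowogkedsubo/ → revowokketsubo.
Rule 2 (final vowel raising): /o/ is a mid vowel in word-final position, so it raises to [u]. /revowokketsubo/ → revowokketsubu.

revowokketsubu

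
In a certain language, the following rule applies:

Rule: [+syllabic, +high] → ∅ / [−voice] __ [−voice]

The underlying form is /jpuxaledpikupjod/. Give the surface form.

jpxaledpkpjod

/u/ is a high vowel flanked by voiceless consonants /p/ and /x/, so it deletes.
/i/ is a high vowel flanked by voiceless consonants /p/ and /k/, so it deletes.
/u/ is a high vowel flanked by voiceless consonants /k/ and /p/, so it deletes.
Surface form: [jpxaledpkpjod].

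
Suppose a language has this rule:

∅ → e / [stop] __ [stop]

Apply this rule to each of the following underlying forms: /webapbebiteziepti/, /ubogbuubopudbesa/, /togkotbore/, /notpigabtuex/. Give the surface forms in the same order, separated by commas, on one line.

webapebebiteziepeti, ubogebuubopudebesa, togekotebore, notepigabetuex

/webapbebiteziepti/: /p/ and /b/ form a stop–stop cluster, so [e] is inserted between them. /p/ and /t/ form a stop–stop cluster, so [e] is inserted between them. → [webapebebiteziepeti].
/ubogbuubopudbesa/: /g/ and /b/ form a stop–stop cluster, so [e] is inserted between them. /d/ and /b/ form a stop–stop cluster, so [e] is inserted between them. → [ubogebuubopudebesa].
/togkotbore/: /g/ and /k/ form a stop–stop cluster, so [e] is inserted between them. /t/ and /b/ form a stop–stop cluster, so [e] is inserted between them. → [togekotebore].
/notpigabtuex/: /t/ and /p/ form a stop–stop cluster, so [e] is inserted between them. /b/ and /t/ form a stop–stop cluster, so [e] is inserted between them. → [notepigabetuex].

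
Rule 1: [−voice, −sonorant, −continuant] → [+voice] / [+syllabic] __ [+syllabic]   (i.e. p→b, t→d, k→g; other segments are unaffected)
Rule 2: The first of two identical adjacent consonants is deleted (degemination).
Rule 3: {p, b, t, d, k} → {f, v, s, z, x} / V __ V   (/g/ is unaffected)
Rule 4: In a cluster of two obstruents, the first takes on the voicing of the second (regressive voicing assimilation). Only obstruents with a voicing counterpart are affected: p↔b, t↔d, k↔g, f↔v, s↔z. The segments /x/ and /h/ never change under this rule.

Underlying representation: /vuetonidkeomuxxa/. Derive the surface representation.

Rule 1 (intervocalic voicing): /t/ is a voiceless stop between vowels /e/ and /o/, so it voices to [d]. /vuetonidkeomuxxa/ → vuedonidkeomuxxa.
Rule 2 (degemination): /xx/ is a geminate; the first /x/ deletes. /vuedonidkeomuxxa/ → vuedonidkeomuxa.
Rule 3 (intervocalic spirantization): /d/ is a stop between vowels /e/ and /o/, so it spirantizes to the fricative [z]. /vuedonidkeomuxa/ → vuezonidkeomuxa.
Rule 4 (regressive voicing assimilation): /d/ precedes the voiceless obstruent /k/, so it devoices to [t] by assimilation. /vuezonidkeomuxa/ → vuezonitkeomuxa.

vuezonitkeomuxa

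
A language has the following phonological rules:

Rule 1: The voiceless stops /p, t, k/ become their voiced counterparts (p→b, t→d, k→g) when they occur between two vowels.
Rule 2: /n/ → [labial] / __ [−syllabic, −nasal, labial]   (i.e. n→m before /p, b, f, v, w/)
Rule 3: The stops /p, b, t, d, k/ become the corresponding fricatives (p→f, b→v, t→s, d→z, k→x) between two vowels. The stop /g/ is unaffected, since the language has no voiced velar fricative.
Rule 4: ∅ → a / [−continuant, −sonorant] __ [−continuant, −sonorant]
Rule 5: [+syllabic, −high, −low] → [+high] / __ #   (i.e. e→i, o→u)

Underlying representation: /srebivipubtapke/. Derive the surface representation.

Rule 1 (intervocalic voicing): /p/ is a voiceless stop between vowels /i/ and /u/, so it voices to [b]. /srebivipubtapke/ → srebivibubtapke.
Rule 2 (nasal place assimilation): no segment meets the environment; /srebivibubtapke/ is unchanged.
Rule 3 (intervocalic spirantization): /b/ is a stop between vowels /e/ and /i/, so it spirantizes to the fricative [v]. /b/ is a stop between vowels /i/ and /u/, so it spirantizes to the fricative [v]. /srebivibubtapke/ → srevivivubtapke.
Rule 4 (stop-cluster a-epenthesis): /b/ and /t/ form a stop–stop cluster, so [a] is inserted between them. /p/ and /k/ form a stop–stop cluster, so [a] is inserted between them. /srevivivubtapke/ → srevivivubatapake.
Rule 5 (final vowel raising): /e/ is a mid vowel in word-final position, so it raises to [i]. /srevivivubatapake/ → srevivivubatapaki.

srevivivubatapaki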